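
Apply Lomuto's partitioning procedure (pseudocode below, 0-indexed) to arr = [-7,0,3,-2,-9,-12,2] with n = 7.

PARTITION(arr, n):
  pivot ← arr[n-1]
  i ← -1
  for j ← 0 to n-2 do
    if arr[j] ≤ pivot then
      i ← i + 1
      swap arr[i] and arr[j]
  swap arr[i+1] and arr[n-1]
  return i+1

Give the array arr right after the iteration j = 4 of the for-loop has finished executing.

[-7,0,-2,-9,3,-12,2]

pivot=2, i=-1
j=0: -7≤2, i=0, swap(0,0) ⇒ [-7,0,3,-2,-9,-12,2]
j=1: 0≤2, i=1, swap(1,1) ⇒ [-7,0,3,-2,-9,-12,2]
j=2: 3>2, skip
j=3: -2≤2, i=2, swap(2,3) ⇒ [-7,0,-2,3,-9,-12,2]
j=4: -9≤2, i=3, swap(3,4) ⇒ [-7,0,-2,-9,3,-12,2]
(after j=4) arr = [-7,0,-2,-9,3,-12,2]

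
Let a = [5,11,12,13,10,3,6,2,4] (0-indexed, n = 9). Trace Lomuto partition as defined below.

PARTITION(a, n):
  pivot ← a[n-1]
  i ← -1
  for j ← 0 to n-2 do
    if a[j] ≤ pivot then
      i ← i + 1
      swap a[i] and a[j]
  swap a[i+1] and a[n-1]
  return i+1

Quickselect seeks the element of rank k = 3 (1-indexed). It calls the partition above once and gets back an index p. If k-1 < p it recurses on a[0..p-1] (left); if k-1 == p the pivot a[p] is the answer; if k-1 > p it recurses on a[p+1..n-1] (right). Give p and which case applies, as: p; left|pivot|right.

pivot = a[8] = 4; i = -1
j=0: a[0]=5 > 4 → no swap
j=1: a[1]=11 > 4 → no swap
j=2: a[2]=12 > 4 → no swap
j=3: a[3]=13 > 4 → no swap
j=4: a[4]=10 > 4 → no swap
j=5: a[5]=3 ≤ 4 → i=0, swap a[0],a[5] → [3,11,12,13,10,5,6,2,4]
j=6: a[6]=6 > 4 → no swap
j=7: a[7]=2 ≤ 4 → i=1, swap a[1],a[7] → [3,2,12,13,10,5,6,11,4]
final swap a[2],a[8] → [3,2,4,13,10,5,6,11,12]; return 2
p = 2; k-1 = 2 == 2 ⇒ pivot

2; pivot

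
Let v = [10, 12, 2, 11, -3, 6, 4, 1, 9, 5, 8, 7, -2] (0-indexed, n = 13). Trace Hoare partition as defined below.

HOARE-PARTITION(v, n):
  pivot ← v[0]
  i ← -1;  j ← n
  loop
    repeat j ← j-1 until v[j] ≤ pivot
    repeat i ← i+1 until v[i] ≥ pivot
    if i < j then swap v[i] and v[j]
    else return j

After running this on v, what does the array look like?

[-2, 7, 2, 8, -3, 6, 4, 1, 9, 5, 11, 12, 10]

pivot = v[0] = 10; i = -1, j = 13
j→12 (v[12]=-2≤10), i→0 (v[0]=10≥10); i<j, swap → [-2, 12, 2, 11, -3, 6, 4, 1, 9, 5, 8, 7, 10]
j→11 (v[11]=7≤10), i→1 (v[1]=12≥10); i<j, swap → [-2, 7, 2, 11, -3, 6, 4, 1, 9, 5, 8, 12, 10]
j→10 (v[10]=8≤10), i→3 (v[3]=11≥10); i<j, swap → [-2, 7, 2, 8, -3, 6, 4, 1, 9, 5, 11, 12, 10]
j→9, i→10; i≥j, return j=9. v = [-2, 7, 2, 8, -3, 6, 4, 1, 9, 5, 11, 12, 10]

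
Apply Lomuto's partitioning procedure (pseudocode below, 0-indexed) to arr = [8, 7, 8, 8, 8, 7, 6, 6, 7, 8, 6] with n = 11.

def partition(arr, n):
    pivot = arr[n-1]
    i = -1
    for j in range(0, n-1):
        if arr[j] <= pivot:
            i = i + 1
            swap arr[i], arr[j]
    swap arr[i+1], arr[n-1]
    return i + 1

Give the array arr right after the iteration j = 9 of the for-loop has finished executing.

[6, 6, 8, 8, 8, 7, 8, 7, 7, 8, 6]

pivot = arr[10] = 6; i = -1
j=0: arr[0]=8 > 6 → no swap
j=1: arr[1]=7 > 6 → no swap
j=2: arr[2]=8 > 6 → no swap
j=3: arr[3]=8 > 6 → no swap
j=4: arr[4]=8 > 6 → no swap
j=5: arr[5]=7 > 6 → no swap
j=6: arr[6]=6 ≤ 6 → i=0, swap arr[0],arr[6] → [6, 7, 8, 8, 8, 7, 8, 6, 7, 8, 6]
j=7: arr[7]=6 ≤ 6 → i=1, swap arr[1],arr[7] → [6, 6, 8, 8, 8, 7, 8, 7, 7, 8, 6]
j=8: arr[8]=7 > 6 → no swap
j=9: arr[9]=8 > 6 → no swap
(after j=9) arr = [6, 6, 8, 8, 8, 7, 8, 7, 7, 8, 6]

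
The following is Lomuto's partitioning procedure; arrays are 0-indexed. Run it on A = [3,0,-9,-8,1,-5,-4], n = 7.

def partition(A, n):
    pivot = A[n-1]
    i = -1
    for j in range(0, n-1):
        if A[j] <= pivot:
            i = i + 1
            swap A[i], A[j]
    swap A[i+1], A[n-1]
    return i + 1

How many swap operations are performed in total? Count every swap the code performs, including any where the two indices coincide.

pivot = A[6] = -4; i = -1
j=0: A[0]=3 > -4 → no swap
j=1: A[1]=0 > -4 → no swap
j=2: A[2]=-9 ≤ -4 → i=0, swap A[0],A[2] → [-9,0,3,-8,1,-5,-4]
j=3: A[3]=-8 ≤ -4 → i=1, swap A[1],A[3] → [-9,-8,3,0,1,-5,-4]
j=4: A[4]=1 > -4 → no swap
j=5: A[5]=-5 ≤ -4 → i=2, swap A[2],A[5] → [-9,-8,-5,0,1,3,-4]
final swap A[3],A[6] → [-9,-8,-5,-4,1,3,0]; return 3

4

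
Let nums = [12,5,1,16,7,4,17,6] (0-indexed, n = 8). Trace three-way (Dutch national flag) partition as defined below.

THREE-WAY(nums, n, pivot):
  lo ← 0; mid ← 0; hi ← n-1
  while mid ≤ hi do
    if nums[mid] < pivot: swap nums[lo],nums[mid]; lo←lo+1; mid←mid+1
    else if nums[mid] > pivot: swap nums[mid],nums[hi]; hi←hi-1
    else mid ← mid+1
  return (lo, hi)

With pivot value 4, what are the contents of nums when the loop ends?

lo=0 mid=0 hi=7
12>4: swap(0,7), hi=6 ⇒ [6,5,1,16,7,4,17,12]
6>4: swap(0,6), hi=5 ⇒ [17,5,1,16,7,4,6,12]
17>4: swap(0,5), hi=4 ⇒ [4,5,1,16,7,17,6,12]
4=4: mid=1
5>4: swap(1,4), hi=3 ⇒ [4,7,1,16,5,17,6,12]
7>4: swap(1,3), hi=2 ⇒ [4,16,1,7,5,17,6,12]
16>4: swap(1,2), hi=1 ⇒ [4,1,16,7,5,17,6,12]
1<4: swap(0,1), lo=1 mid=2 ⇒ [1,4,16,7,5,17,6,12]
done. lo=1 hi=1; nums=[1,4,16,7,5,17,6,12]

[1,4,16,7,5,17,6,12]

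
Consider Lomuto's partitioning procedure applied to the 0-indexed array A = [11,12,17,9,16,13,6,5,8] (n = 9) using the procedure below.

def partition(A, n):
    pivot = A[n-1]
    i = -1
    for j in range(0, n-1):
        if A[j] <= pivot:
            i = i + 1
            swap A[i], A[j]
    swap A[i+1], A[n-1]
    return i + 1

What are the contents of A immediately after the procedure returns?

[6,5,8,9,16,13,11,12,17]

pivot = A[8] = 8; i = -1
j=0: A[0]=11 > 8 → no swap
j=1: A[1]=12 > 8 → no swap
j=2: A[2]=17 > 8 → no swap
j=3: A[3]=9 > 8 → no swap
j=4: A[4]=16 > 8 → no swap
j=5: A[5]=13 > 8 → no swap
j=6: A[6]=6 ≤ 8 → i=0, swap A[0],A[6] → [6,12,17,9,16,13,11,5,8]
j=7: A[7]=5 ≤ 8 → i=1, swap A[1],A[7] → [6,5,17,9,16,13,11,12,8]
final swap A[2],A[8] → [6,5,8,9,16,13,11,12,17]; return 2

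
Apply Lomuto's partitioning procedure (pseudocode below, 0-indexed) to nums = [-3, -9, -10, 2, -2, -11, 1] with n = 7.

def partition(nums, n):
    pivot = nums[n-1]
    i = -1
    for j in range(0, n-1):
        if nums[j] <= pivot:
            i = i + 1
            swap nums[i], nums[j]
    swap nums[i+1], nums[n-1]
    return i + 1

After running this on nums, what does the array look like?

[-3, -9, -10, -2, -11, 1, 2]

pivot = nums[6] = 1; i = -1
j=0: nums[0]=-3 ≤ 1 → i=0, swap nums[0],nums[0] (no change) → [-3, -9, -10, 2, -2, -11, 1]
j=1: nums[1]=-9 ≤ 1 → i=1, swap nums[1],nums[1] (no change) → [-3, -9, -10, 2, -2, -11, 1]
j=2: nums[2]=-10 ≤ 1 → i=2, swap nums[2],nums[2] (no change) → [-3, -9, -10, 2, -2, -11, 1]
j=3: nums[3]=2 > 1 → no swap
j=4: nums[4]=-2 ≤ 1 → i=3, swap nums[3],nums[4] → [-3, -9, -10, -2, 2, -11, 1]
j=5: nums[5]=-11 ≤ 1 → i=4, swap nums[4],nums[5] → [-3, -9, -10, -2, -11, 2, 1]
final swap nums[5],nums[6] → [-3, -9, -10, -2, -11, 1, 2]; return 5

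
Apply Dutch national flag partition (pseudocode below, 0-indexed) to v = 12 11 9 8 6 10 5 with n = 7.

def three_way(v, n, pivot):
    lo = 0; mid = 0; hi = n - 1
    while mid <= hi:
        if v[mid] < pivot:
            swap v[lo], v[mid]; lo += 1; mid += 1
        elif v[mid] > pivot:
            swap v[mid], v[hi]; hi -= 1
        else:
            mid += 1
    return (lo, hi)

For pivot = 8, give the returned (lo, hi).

(2, 2)

pivot = 8; lo=0, mid=0, hi=6
v[mid]=12>8: swap v[0],v[6]; hi=5 → 5 11 9 8 6 10 12
v[mid]=5<8: swap v[0],v[0]; lo=1,mid=1 → 5 11 9 8 6 10 12
v[mid]=11>8: swap v[1],v[5]; hi=4 → 5 10 9 8 6 11 12
v[mid]=10>8: swap v[1],v[4]; hi=3 → 5 6 9 8 10 11 12
v[mid]=6<8: swap v[1],v[1]; lo=2,mid=2 → 5 6 9 8 10 11 12
v[mid]=9>8: swap v[2],v[3]; hi=2 → 5 6 8 9 10 11 12
v[mid]=8=8: mid=3
end: lo=2, hi=2; v = 5 6 8 9 10 11 12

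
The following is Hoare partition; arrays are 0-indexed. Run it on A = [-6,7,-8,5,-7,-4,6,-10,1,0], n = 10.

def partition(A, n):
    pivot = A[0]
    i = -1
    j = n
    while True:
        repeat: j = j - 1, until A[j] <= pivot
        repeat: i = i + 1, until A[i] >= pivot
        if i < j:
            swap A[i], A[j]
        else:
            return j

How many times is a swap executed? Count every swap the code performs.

pivot = A[0] = -6; i = -1, j = 10
j→7 (A[7]=-10≤-6), i→0 (A[0]=-6≥-6); i<j, swap → [-10,7,-8,5,-7,-4,6,-6,1,0]
j→4 (A[4]=-7≤-6), i→1 (A[1]=7≥-6); i<j, swap → [-10,-7,-8,5,7,-4,6,-6,1,0]
j→2, i→3; i≥j, return j=2. A = [-10,-7,-8,5,7,-4,6,-6,1,0]

2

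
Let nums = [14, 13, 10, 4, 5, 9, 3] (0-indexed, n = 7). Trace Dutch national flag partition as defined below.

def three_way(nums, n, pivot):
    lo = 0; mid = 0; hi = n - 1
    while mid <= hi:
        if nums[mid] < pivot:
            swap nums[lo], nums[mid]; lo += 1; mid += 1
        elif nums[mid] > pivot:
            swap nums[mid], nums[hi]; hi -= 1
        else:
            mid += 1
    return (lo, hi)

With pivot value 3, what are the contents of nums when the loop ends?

lo=0 mid=0 hi=6
14>3: swap(0,6), hi=5 ⇒ [3, 13, 10, 4, 5, 9, 14]
3=3: mid=1
13>3: swap(1,5), hi=4 ⇒ [3, 9, 10, 4, 5, 13, 14]
9>3: swap(1,4), hi=3 ⇒ [3, 5, 10, 4, 9, 13, 14]
5>3: swap(1,3), hi=2 ⇒ [3, 4, 10, 5, 9, 13, 14]
4>3: swap(1,2), hi=1 ⇒ [3, 10, 4, 5, 9, 13, 14]
10>3: swap(1,1), hi=0 ⇒ [3, 10, 4, 5, 9, 13, 14]
done. lo=0 hi=0; nums=[3, 10, 4, 5, 9, 13, 14]

[3, 10, 4, 5, 9, 13, 14]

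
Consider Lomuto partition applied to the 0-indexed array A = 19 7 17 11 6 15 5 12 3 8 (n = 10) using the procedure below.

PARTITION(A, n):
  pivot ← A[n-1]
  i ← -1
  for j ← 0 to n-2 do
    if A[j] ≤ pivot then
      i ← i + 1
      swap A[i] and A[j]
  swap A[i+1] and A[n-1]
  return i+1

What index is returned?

4

pivot = A[9] = 8; i = -1
j=0: A[0]=19 > 8 → no swap
j=1: A[1]=7 ≤ 8 → i=0, swap A[0],A[1] → 7 19 17 11 6 15 5 12 3 8
j=2: A[2]=17 > 8 → no swap
j=3: A[3]=11 > 8 → no swap
j=4: A[4]=6 ≤ 8 → i=1, swap A[1],A[4] → 7 6 17 11 19 15 5 12 3 8
j=5: A[5]=15 > 8 → no swap
j=6: A[6]=5 ≤ 8 → i=2, swap A[2],A[6] → 7 6 5 11 19 15 17 12 3 8
j=7: A[7]=12 > 8 → no swap
j=8: A[8]=3 ≤ 8 → i=3, swap A[3],A[8] → 7 6 5 3 19 15 17 12 11 8
final swap A[4],A[9] → 7 6 5 3 8 15 17 12 11 19; return 4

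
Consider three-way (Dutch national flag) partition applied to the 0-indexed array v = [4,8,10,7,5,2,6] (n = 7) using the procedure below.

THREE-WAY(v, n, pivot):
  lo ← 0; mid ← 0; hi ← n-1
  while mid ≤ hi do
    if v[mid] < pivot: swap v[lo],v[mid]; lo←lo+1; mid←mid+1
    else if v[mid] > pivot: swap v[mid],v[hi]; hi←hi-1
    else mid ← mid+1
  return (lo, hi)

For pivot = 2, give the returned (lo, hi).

lo=0 mid=0 hi=6
4>2: swap(0,6), hi=5 ⇒ [6,8,10,7,5,2,4]
6>2: swap(0,5), hi=4 ⇒ [2,8,10,7,5,6,4]
2=2: mid=1
8>2: swap(1,4), hi=3 ⇒ [2,5,10,7,8,6,4]
5>2: swap(1,3), hi=2 ⇒ [2,7,10,5,8,6,4]
7>2: swap(1,2), hi=1 ⇒ [2,10,7,5,8,6,4]
10>2: swap(1,1), hi=0 ⇒ [2,10,7,5,8,6,4]
done. lo=0 hi=0; v=[2,10,7,5,8,6,4]

(0, 0)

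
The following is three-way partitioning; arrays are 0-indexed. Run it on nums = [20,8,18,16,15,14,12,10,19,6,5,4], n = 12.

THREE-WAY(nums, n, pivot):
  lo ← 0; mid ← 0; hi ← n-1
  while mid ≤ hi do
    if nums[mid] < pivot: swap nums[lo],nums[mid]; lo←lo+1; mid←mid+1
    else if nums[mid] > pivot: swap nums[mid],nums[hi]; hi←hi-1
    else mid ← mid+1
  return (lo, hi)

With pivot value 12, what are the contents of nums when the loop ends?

[4,8,5,6,10,12,14,19,15,16,18,20]

pivot = 12; lo=0, mid=0, hi=11
nums[mid]=20>12: swap nums[0],nums[11]; hi=10 → [4,8,18,16,15,14,12,10,19,6,5,20]
nums[mid]=4<12: swap nums[0],nums[0]; lo=1,mid=1 → [4,8,18,16,15,14,12,10,19,6,5,20]
nums[mid]=8<12: swap nums[1],nums[1]; lo=2,mid=2 → [4,8,18,16,15,14,12,10,19,6,5,20]
nums[mid]=18>12: swap nums[2],nums[10]; hi=9 → [4,8,5,16,15,14,12,10,19,6,18,20]
nums[mid]=5<12: swap nums[2],nums[2]; lo=3,mid=3 → [4,8,5,16,15,14,12,10,19,6,18,20]
nums[mid]=16>12: swap nums[3],nums[9]; hi=8 → [4,8,5,6,15,14,12,10,19,16,18,20]
nums[mid]=6<12: swap nums[3],nums[3]; lo=4,mid=4 → [4,8,5,6,15,14,12,10,19,16,18,20]
nums[mid]=15>12: swap nums[4],nums[8]; hi=7 → [4,8,5,6,19,14,12,10,15,16,18,20]
nums[mid]=19>12: swap nums[4],nums[7]; hi=6 → [4,8,5,6,10,14,12,19,15,16,18,20]
nums[mid]=10<12: swap nums[4],nums[4]; lo=5,mid=5 → [4,8,5,6,10,14,12,19,15,16,18,20]
nums[mid]=14>12: swap nums[5],nums[6]; hi=5 → [4,8,5,6,10,12,14,19,15,16,18,20]
nums[mid]=12=12: mid=6
end: lo=5, hi=5; nums = [4,8,5,6,10,12,14,19,15,16,18,20]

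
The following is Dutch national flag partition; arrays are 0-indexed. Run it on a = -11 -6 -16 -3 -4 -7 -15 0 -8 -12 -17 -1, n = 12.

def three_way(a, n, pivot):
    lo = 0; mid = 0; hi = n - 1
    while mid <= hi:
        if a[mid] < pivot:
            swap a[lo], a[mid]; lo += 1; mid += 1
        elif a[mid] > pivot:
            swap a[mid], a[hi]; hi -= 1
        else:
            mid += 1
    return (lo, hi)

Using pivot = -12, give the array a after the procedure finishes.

-17 -16 -15 -12 -7 -4 0 -8 -3 -6 -1 -11

lo=0 mid=0 hi=11
-11>-12: swap(0,11), hi=10 ⇒ -1 -6 -16 -3 -4 -7 -15 0 -8 -12 -17 -11
-1>-12: swap(0,10), hi=9 ⇒ -17 -6 -16 -3 -4 -7 -15 0 -8 -12 -1 -11
-17<-12: swap(0,0), lo=1 mid=1 ⇒ -17 -6 -16 -3 -4 -7 -15 0 -8 -12 -1 -11
-6>-12: swap(1,9), hi=8 ⇒ -17 -12 -16 -3 -4 -7 -15 0 -8 -6 -1 -11
-12=-12: mid=2
-16<-12: swap(1,2), lo=2 mid=3 ⇒ -17 -16 -12 -3 -4 -7 -15 0 -8 -6 -1 -11
-3>-12: swap(3,8), hi=7 ⇒ -17 -16 -12 -8 -4 -7 -15 0 -3 -6 -1 -11
-8>-12: swap(3,7), hi=6 ⇒ -17 -16 -12 0 -4 -7 -15 -8 -3 -6 -1 -11
0>-12: swap(3,6), hi=5 ⇒ -17 -16 -12 -15 -4 -7 0 -8 -3 -6 -1 -11
-15<-12: swap(2,3), lo=3 mid=4 ⇒ -17 -16 -15 -12 -4 -7 0 -8 -3 -6 -1 -11
-4>-12: swap(4,5), hi=4 ⇒ -17 -16 -15 -12 -7 -4 0 -8 -3 -6 -1 -11
-7>-12: swap(4,4), hi=3 ⇒ -17 -16 -15 -12 -7 -4 0 -8 -3 -6 -1 -11
done. lo=3 hi=3; a=-17 -16 -15 -12 -7 -4 0 -8 -3 -6 -1 -11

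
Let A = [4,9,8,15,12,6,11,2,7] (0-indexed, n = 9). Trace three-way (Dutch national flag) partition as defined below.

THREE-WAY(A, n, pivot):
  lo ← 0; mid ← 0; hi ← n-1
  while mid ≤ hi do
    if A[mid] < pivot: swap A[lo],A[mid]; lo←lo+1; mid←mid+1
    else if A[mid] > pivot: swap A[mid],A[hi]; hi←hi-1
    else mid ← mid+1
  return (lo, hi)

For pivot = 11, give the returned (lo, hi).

lo=0 mid=0 hi=8
4<11: swap(0,0), lo=1 mid=1 ⇒ [4,9,8,15,12,6,11,2,7]
9<11: swap(1,1), lo=2 mid=2 ⇒ [4,9,8,15,12,6,11,2,7]
8<11: swap(2,2), lo=3 mid=3 ⇒ [4,9,8,15,12,6,11,2,7]
15>11: swap(3,8), hi=7 ⇒ [4,9,8,7,12,6,11,2,15]
7<11: swap(3,3), lo=4 mid=4 ⇒ [4,9,8,7,12,6,11,2,15]
12>11: swap(4,7), hi=6 ⇒ [4,9,8,7,2,6,11,12,15]
2<11: swap(4,4), lo=5 mid=5 ⇒ [4,9,8,7,2,6,11,12,15]
6<11: swap(5,5), lo=6 mid=6 ⇒ [4,9,8,7,2,6,11,12,15]
11=11: mid=7
done. lo=6 hi=6; A=[4,9,8,7,2,6,11,12,15]

(6, 6)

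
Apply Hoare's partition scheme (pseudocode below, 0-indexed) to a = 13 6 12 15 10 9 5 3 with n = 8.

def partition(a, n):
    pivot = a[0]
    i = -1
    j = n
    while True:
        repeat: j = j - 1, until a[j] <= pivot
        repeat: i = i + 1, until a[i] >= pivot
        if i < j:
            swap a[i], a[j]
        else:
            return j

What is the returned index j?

pivot = a[0] = 13; i = -1, j = 8
j→7 (a[7]=3≤13), i→0 (a[0]=13≥13); i<j, swap → 3 6 12 15 10 9 5 13
j→6 (a[6]=5≤13), i→3 (a[3]=15≥13); i<j, swap → 3 6 12 5 10 9 15 13
j→5, i→6; i≥j, return j=5. a = 3 6 12 5 10 9 15 13

5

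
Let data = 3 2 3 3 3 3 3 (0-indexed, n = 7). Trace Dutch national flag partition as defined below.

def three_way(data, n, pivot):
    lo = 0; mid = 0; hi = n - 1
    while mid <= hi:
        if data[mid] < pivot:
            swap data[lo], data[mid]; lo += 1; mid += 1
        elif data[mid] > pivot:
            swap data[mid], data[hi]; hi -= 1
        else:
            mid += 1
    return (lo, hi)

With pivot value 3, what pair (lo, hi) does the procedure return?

lo=0 mid=0 hi=6
3=3: mid=1
2<3: swap(0,1), lo=1 mid=2 ⇒ 2 3 3 3 3 3 3
3=3: mid=3
3=3: mid=4
3=3: mid=5
3=3: mid=6
3=3: mid=7
done. lo=1 hi=6; data=2 3 3 3 3 3 3

(1, 6)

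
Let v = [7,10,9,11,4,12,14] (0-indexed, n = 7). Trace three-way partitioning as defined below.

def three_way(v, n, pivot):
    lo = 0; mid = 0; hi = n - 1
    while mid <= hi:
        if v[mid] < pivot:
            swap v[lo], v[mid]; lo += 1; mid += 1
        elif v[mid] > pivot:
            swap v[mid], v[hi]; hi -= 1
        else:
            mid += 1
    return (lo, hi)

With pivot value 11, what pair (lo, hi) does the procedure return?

(4, 4)

lo=0 mid=0 hi=6
7<11: swap(0,0), lo=1 mid=1 ⇒ [7,10,9,11,4,12,14]
10<11: swap(1,1), lo=2 mid=2 ⇒ [7,10,9,11,4,12,14]
9<11: swap(2,2), lo=3 mid=3 ⇒ [7,10,9,11,4,12,14]
11=11: mid=4
4<11: swap(3,4), lo=4 mid=5 ⇒ [7,10,9,4,11,12,14]
12>11: swap(5,6), hi=5 ⇒ [7,10,9,4,11,14,12]
14>11: swap(5,5), hi=4 ⇒ [7,10,9,4,11,14,12]
done. lo=4 hi=4; v=[7,10,9,4,11,14,12]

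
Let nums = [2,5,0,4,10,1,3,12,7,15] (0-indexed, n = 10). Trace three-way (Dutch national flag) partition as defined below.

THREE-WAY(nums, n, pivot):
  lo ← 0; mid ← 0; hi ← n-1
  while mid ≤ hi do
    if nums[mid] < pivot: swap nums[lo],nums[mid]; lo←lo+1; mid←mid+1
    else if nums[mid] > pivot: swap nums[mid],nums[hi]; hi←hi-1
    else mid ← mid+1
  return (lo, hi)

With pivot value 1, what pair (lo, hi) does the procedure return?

pivot = 1; lo=0, mid=0, hi=9
nums[mid]=2>1: swap nums[0],nums[9]; hi=8 → [15,5,0,4,10,1,3,12,7,2]
nums[mid]=15>1: swap nums[0],nums[8]; hi=7 → [7,5,0,4,10,1,3,12,15,2]
nums[mid]=7>1: swap nums[0],nums[7]; hi=6 → [12,5,0,4,10,1,3,7,15,2]
nums[mid]=12>1: swap nums[0],nums[6]; hi=5 → [3,5,0,4,10,1,12,7,15,2]
nums[mid]=3>1: swap nums[0],nums[5]; hi=4 → [1,5,0,4,10,3,12,7,15,2]
nums[mid]=1=1: mid=1
nums[mid]=5>1: swap nums[1],nums[4]; hi=3 → [1,10,0,4,5,3,12,7,15,2]
nums[mid]=10>1: swap nums[1],nums[3]; hi=2 → [1,4,0,10,5,3,12,7,15,2]
nums[mid]=4>1: swap nums[1],nums[2]; hi=1 → [1,0,4,10,5,3,12,7,15,2]
nums[mid]=0<1: swap nums[0],nums[1]; lo=1,mid=2 → [0,1,4,10,5,3,12,7,15,2]
end: lo=1, hi=1; nums = [0,1,4,10,5,3,12,7,15,2]

(1, 1)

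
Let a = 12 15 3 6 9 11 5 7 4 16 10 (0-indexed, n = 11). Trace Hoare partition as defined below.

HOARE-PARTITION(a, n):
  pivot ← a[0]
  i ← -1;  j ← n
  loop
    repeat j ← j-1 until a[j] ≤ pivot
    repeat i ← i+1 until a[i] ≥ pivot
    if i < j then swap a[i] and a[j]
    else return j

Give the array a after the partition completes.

10 4 3 6 9 11 5 7 15 16 12

pivot=12
j stops at 10 (10), i stops at 0 (12); swap ⇒ 10 15 3 6 9 11 5 7 4 16 12
j stops at 8 (4), i stops at 1 (15); swap ⇒ 10 4 3 6 9 11 5 7 15 16 12
j stops at 7, i stops at 8; i≥j ⇒ return 7. a=10 4 3 6 9 11 5 7 15 16 12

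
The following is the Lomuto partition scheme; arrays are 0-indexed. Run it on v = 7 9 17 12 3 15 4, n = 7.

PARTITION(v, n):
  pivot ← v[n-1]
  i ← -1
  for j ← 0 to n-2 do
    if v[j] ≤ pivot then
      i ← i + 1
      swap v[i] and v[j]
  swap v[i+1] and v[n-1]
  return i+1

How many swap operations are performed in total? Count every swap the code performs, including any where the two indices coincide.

pivot = v[6] = 4; i = -1
j=0: v[0]=7 > 4 → no swap
j=1: v[1]=9 > 4 → no swap
j=2: v[2]=17 > 4 → no swap
j=3: v[3]=12 > 4 → no swap
j=4: v[4]=3 ≤ 4 → i=0, swap v[0],v[4] → 3 9 17 12 7 15 4
j=5: v[5]=15 > 4 → no swap
final swap v[1],v[6] → 3 4 17 12 7 15 9; return 1

2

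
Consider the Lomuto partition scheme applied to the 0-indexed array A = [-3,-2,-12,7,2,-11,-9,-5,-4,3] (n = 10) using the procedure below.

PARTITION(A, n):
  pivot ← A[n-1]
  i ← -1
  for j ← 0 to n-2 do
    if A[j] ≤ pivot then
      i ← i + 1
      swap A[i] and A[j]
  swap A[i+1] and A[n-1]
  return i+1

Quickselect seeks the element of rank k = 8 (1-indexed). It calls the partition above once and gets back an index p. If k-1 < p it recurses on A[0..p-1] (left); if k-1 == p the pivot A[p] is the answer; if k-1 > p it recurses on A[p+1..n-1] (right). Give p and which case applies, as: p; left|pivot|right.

8; left

pivot = A[9] = 3; i = -1
j=0: A[0]=-3 ≤ 3 → i=0, swap A[0],A[0] (no change) → [-3,-2,-12,7,2,-11,-9,-5,-4,3]
j=1: A[1]=-2 ≤ 3 → i=1, swap A[1],A[1] (no change) → [-3,-2,-12,7,2,-11,-9,-5,-4,3]
j=2: A[2]=-12 ≤ 3 → i=2, swap A[2],A[2] (no change) → [-3,-2,-12,7,2,-11,-9,-5,-4,3]
j=3: A[3]=7 > 3 → no swap
j=4: A[4]=2 ≤ 3 → i=3, swap A[3],A[4] → [-3,-2,-12,2,7,-11,-9,-5,-4,3]
j=5: A[5]=-11 ≤ 3 → i=4, swap A[4],A[5] → [-3,-2,-12,2,-11,7,-9,-5,-4,3]
j=6: A[6]=-9 ≤ 3 → i=5, swap A[5],A[6] → [-3,-2,-12,2,-11,-9,7,-5,-4,3]
j=7: A[7]=-5 ≤ 3 → i=6, swap A[6],A[7] → [-3,-2,-12,2,-11,-9,-5,7,-4,3]
j=8: A[8]=-4 ≤ 3 → i=7, swap A[7],A[8] → [-3,-2,-12,2,-11,-9,-5,-4,7,3]
final swap A[8],A[9] → [-3,-2,-12,2,-11,-9,-5,-4,3,7]; return 8
p = 8; k-1 = 7 < 8 ⇒ left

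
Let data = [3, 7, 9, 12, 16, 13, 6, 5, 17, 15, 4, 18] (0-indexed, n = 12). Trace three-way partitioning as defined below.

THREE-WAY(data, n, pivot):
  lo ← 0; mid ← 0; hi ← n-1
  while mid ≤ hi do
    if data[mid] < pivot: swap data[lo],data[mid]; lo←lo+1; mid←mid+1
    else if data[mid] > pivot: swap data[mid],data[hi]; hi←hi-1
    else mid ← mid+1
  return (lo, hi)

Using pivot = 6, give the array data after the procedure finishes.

lo=0 mid=0 hi=11
3<6: swap(0,0), lo=1 mid=1 ⇒ [3, 7, 9, 12, 16, 13, 6, 5, 17, 15, 4, 18]
7>6: swap(1,11), hi=10 ⇒ [3, 18, 9, 12, 16, 13, 6, 5, 17, 15, 4, 7]
18>6: swap(1,10), hi=9 ⇒ [3, 4, 9, 12, 16, 13, 6, 5, 17, 15, 18, 7]
4<6: swap(1,1), lo=2 mid=2 ⇒ [3, 4, 9, 12, 16, 13, 6, 5, 17, 15, 18, 7]
9>6: swap(2,9), hi=8 ⇒ [3, 4, 15, 12, 16, 13, 6, 5, 17, 9, 18, 7]
15>6: swap(2,8), hi=7 ⇒ [3, 4, 17, 12, 16, 13, 6, 5, 15, 9, 18, 7]
17>6: swap(2,7), hi=6 ⇒ [3, 4, 5, 12, 16, 13, 6, 17, 15, 9, 18, 7]
5<6: swap(2,2), lo=3 mid=3 ⇒ [3, 4, 5, 12, 16, 13, 6, 17, 15, 9, 18, 7]
12>6: swap(3,6), hi=5 ⇒ [3, 4, 5, 6, 16, 13, 12, 17, 15, 9, 18, 7]
6=6: mid=4
16>6: swap(4,5), hi=4 ⇒ [3, 4, 5, 6, 13, 16, 12, 17, 15, 9, 18, 7]
13>6: swap(4,4), hi=3 ⇒ [3, 4, 5, 6, 13, 16, 12, 17, 15, 9, 18, 7]
done. lo=3 hi=3; data=[3, 4, 5, 6, 13, 16, 12, 17, 15, 9, 18, 7]

[3, 4, 5, 6, 13, 16, 12, 17, 15, 9, 18, 7]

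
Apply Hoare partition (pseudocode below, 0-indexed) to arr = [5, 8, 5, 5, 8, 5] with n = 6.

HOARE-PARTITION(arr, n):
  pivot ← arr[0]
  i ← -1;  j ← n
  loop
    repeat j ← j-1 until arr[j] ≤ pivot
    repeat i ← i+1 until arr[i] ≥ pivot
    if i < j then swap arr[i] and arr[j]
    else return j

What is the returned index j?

pivot = arr[0] = 5; i = -1, j = 6
j→5 (arr[5]=5≤5), i→0 (arr[0]=5≥5); i<j, swap → [5, 8, 5, 5, 8, 5]
j→3 (arr[3]=5≤5), i→1 (arr[1]=8≥5); i<j, swap → [5, 5, 5, 8, 8, 5]
j→2, i→2; i≥j, return j=2. arr = [5, 5, 5, 8, 8, 5]

2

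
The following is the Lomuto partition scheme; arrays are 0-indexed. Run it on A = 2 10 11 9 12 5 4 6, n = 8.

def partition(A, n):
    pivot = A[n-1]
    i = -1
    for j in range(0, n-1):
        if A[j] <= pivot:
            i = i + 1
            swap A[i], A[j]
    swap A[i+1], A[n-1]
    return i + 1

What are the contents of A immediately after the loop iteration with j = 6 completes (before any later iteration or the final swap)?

2 5 4 9 12 10 11 6

pivot = A[7] = 6; i = -1
j=0: A[0]=2 ≤ 6 → i=0, swap A[0],A[0] (no change) → 2 10 11 9 12 5 4 6
j=1: A[1]=10 > 6 → no swap
j=2: A[2]=11 > 6 → no swap
j=3: A[3]=9 > 6 → no swap
j=4: A[4]=12 > 6 → no swap
j=5: A[5]=5 ≤ 6 → i=1, swap A[1],A[5] → 2 5 11 9 12 10 4 6
j=6: A[6]=4 ≤ 6 → i=2, swap A[2],A[6] → 2 5 4 9 12 10 11 6
(after j=6) A = 2 5 4 9 12 10 11 6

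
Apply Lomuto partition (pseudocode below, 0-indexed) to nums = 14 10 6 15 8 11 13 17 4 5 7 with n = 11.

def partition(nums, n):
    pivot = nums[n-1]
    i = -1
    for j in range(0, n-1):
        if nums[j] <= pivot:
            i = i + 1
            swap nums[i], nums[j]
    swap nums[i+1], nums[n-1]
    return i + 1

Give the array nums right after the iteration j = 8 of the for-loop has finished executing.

6 4 14 15 8 11 13 17 10 5 7

pivot=7, i=-1
j=0: 14>7, skip
j=1: 10>7, skip
j=2: 6≤7, i=0, swap(0,2) ⇒ 6 10 14 15 8 11 13 17 4 5 7
j=3: 15>7, skip
j=4: 8>7, skip
j=5: 11>7, skip
j=6: 13>7, skip
j=7: 17>7, skip
j=8: 4≤7, i=1, swap(1,8) ⇒ 6 4 14 15 8 11 13 17 10 5 7
(after j=8) nums = 6 4 14 15 8 11 13 17 10 5 7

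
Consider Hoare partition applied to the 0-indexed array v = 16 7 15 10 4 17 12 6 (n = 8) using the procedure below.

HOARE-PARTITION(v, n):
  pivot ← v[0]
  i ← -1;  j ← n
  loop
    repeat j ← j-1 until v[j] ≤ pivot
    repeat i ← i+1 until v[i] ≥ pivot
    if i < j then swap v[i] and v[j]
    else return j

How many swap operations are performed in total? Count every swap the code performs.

2

pivot=16
j stops at 7 (6), i stops at 0 (16); swap ⇒ 6 7 15 10 4 17 12 16
j stops at 6 (12), i stops at 5 (17); swap ⇒ 6 7 15 10 4 12 17 16
j stops at 5, i stops at 6; i≥j ⇒ return 5. v=6 7 15 10 4 12 17 16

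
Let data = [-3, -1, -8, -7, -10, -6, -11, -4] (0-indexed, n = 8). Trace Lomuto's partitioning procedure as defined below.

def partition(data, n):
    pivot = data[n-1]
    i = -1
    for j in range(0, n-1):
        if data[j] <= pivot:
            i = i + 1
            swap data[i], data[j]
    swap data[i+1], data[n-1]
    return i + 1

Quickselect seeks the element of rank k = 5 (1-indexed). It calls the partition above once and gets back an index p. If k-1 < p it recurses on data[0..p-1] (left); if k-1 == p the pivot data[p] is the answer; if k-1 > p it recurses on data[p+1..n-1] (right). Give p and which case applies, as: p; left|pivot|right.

pivot = data[7] = -4; i = -1
j=0: data[0]=-3 > -4 → no swap
j=1: data[1]=-1 > -4 → no swap
j=2: data[2]=-8 ≤ -4 → i=0, swap data[0],data[2] → [-8, -1, -3, -7, -10, -6, -11, -4]
j=3: data[3]=-7 ≤ -4 → i=1, swap data[1],data[3] → [-8, -7, -3, -1, -10, -6, -11, -4]
j=4: data[4]=-10 ≤ -4 → i=2, swap data[2],data[4] → [-8, -7, -10, -1, -3, -6, -11, -4]
j=5: data[5]=-6 ≤ -4 → i=3, swap data[3],data[5] → [-8, -7, -10, -6, -3, -1, -11, -4]
j=6: data[6]=-11 ≤ -4 → i=4, swap data[4],data[6] → [-8, -7, -10, -6, -11, -1, -3, -4]
final swap data[5],data[7] → [-8, -7, -10, -6, -11, -4, -3, -1]; return 5
p = 5; k-1 = 4 < 5 ⇒ left

5; left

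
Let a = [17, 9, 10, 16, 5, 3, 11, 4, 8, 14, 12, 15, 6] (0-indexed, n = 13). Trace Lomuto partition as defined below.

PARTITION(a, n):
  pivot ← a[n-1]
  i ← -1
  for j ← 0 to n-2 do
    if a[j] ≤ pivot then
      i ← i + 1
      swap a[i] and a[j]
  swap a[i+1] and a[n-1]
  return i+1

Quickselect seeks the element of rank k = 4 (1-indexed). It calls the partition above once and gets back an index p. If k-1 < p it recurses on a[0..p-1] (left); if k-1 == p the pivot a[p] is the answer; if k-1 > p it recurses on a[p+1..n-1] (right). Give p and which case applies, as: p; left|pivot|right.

3; pivot

pivot=6, i=-1
j=0: 17>6, skip
j=1: 9>6, skip
j=2: 10>6, skip
j=3: 16>6, skip
j=4: 5≤6, i=0, swap(0,4) ⇒ [5, 9, 10, 16, 17, 3, 11, 4, 8, 14, 12, 15, 6]
j=5: 3≤6, i=1, swap(1,5) ⇒ [5, 3, 10, 16, 17, 9, 11, 4, 8, 14, 12, 15, 6]
j=6: 11>6, skip
j=7: 4≤6, i=2, swap(2,7) ⇒ [5, 3, 4, 16, 17, 9, 11, 10, 8, 14, 12, 15, 6]
j=8: 8>6, skip
j=9: 14>6, skip
j=10: 12>6, skip
j=11: 15>6, skip
swap(3,12) ⇒ [5, 3, 4, 6, 17, 9, 11, 10, 8, 14, 12, 15, 16]; return 3
p = 3; k-1 = 3 == 3 ⇒ pivot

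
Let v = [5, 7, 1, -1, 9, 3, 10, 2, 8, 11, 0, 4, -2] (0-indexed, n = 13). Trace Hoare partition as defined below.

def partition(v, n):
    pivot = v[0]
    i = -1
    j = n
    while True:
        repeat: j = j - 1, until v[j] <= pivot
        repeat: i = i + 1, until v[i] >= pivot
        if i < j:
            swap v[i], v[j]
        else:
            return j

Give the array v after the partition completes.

[-2, 4, 1, -1, 0, 3, 2, 10, 8, 11, 9, 7, 5]

pivot = v[0] = 5; i = -1, j = 13
j→12 (v[12]=-2≤5), i→0 (v[0]=5≥5); i<j, swap → [-2, 7, 1, -1, 9, 3, 10, 2, 8, 11, 0, 4, 5]
j→11 (v[11]=4≤5), i→1 (v[1]=7≥5); i<j, swap → [-2, 4, 1, -1, 9, 3, 10, 2, 8, 11, 0, 7, 5]
j→10 (v[10]=0≤5), i→4 (v[4]=9≥5); i<j, swap → [-2, 4, 1, -1, 0, 3, 10, 2, 8, 11, 9, 7, 5]
j→7 (v[7]=2≤5), i→6 (v[6]=10≥5); i<j, swap → [-2, 4, 1, -1, 0, 3, 2, 10, 8, 11, 9, 7, 5]
j→6, i→7; i≥j, return j=6. v = [-2, 4, 1, -1, 0, 3, 2, 10, 8, 11, 9, 7, 5]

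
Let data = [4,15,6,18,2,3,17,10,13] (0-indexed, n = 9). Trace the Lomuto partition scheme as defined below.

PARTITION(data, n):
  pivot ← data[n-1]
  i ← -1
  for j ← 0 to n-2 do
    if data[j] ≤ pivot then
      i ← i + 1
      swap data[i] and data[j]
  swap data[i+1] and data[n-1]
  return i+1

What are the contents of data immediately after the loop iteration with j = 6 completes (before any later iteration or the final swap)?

[4,6,2,3,15,18,17,10,13]

pivot = data[8] = 13; i = -1
j=0: data[0]=4 ≤ 13 → i=0, swap data[0],data[0] (no change) → [4,15,6,18,2,3,17,10,13]
j=1: data[1]=15 > 13 → no swap
j=2: data[2]=6 ≤ 13 → i=1, swap data[1],data[2] → [4,6,15,18,2,3,17,10,13]
j=3: data[3]=18 > 13 → no swap
j=4: data[4]=2 ≤ 13 → i=2, swap data[2],data[4] → [4,6,2,18,15,3,17,10,13]
j=5: data[5]=3 ≤ 13 → i=3, swap data[3],data[5] → [4,6,2,3,15,18,17,10,13]
j=6: data[6]=17 > 13 → no swap
(after j=6) data = [4,6,2,3,15,18,17,10,13]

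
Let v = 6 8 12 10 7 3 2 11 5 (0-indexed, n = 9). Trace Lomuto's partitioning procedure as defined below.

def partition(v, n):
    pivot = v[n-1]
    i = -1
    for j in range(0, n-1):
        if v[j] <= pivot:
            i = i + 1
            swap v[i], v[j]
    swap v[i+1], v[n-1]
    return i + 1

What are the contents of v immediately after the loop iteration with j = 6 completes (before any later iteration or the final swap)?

pivot = v[8] = 5; i = -1
j=0: v[0]=6 > 5 → no swap
j=1: v[1]=8 > 5 → no swap
j=2: v[2]=12 > 5 → no swap
j=3: v[3]=10 > 5 → no swap
j=4: v[4]=7 > 5 → no swap
j=5: v[5]=3 ≤ 5 → i=0, swap v[0],v[5] → 3 8 12 10 7 6 2 11 5
j=6: v[6]=2 ≤ 5 → i=1, swap v[1],v[6] → 3 2 12 10 7 6 8 11 5
(after j=6) v = 3 2 12 10 7 6 8 11 5

3 2 12 10 7 6 8 11 5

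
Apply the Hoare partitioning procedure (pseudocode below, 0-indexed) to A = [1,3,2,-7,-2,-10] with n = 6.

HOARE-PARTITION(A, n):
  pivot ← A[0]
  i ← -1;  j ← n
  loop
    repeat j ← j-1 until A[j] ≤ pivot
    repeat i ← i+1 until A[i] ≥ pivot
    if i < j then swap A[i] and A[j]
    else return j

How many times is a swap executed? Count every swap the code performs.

pivot=1
j stops at 5 (-10), i stops at 0 (1); swap ⇒ [-10,3,2,-7,-2,1]
j stops at 4 (-2), i stops at 1 (3); swap ⇒ [-10,-2,2,-7,3,1]
j stops at 3 (-7), i stops at 2 (2); swap ⇒ [-10,-2,-7,2,3,1]
j stops at 2, i stops at 3; i≥j ⇒ return 2. A=[-10,-2,-7,2,3,1]

3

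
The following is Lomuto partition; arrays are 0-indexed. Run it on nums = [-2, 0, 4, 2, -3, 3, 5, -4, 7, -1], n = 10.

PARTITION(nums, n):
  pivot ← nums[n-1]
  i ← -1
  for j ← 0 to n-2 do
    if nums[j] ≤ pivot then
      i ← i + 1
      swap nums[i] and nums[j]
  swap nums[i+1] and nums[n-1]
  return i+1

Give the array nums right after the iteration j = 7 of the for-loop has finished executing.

pivot=-1, i=-1
j=0: -2≤-1, i=0, swap(0,0) ⇒ [-2, 0, 4, 2, -3, 3, 5, -4, 7, -1]
j=1: 0>-1, skip
j=2: 4>-1, skip
j=3: 2>-1, skip
j=4: -3≤-1, i=1, swap(1,4) ⇒ [-2, -3, 4, 2, 0, 3, 5, -4, 7, -1]
j=5: 3>-1, skip
j=6: 5>-1, skip
j=7: -4≤-1, i=2, swap(2,7) ⇒ [-2, -3, -4, 2, 0, 3, 5, 4, 7, -1]
(after j=7) nums = [-2, -3, -4, 2, 0, 3, 5, 4, 7, -1]

[-2, -3, -4, 2, 0, 3, 5, 4, 7, -1]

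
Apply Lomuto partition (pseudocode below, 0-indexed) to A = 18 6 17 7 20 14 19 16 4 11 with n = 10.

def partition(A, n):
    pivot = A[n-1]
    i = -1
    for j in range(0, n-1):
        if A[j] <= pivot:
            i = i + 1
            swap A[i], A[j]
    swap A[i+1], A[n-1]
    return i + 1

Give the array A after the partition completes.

pivot=11, i=-1
j=0: 18>11, skip
j=1: 6≤11, i=0, swap(0,1) ⇒ 6 18 17 7 20 14 19 16 4 11
j=2: 17>11, skip
j=3: 7≤11, i=1, swap(1,3) ⇒ 6 7 17 18 20 14 19 16 4 11
j=4: 20>11, skip
j=5: 14>11, skip
j=6: 19>11, skip
j=7: 16>11, skip
j=8: 4≤11, i=2, swap(2,8) ⇒ 6 7 4 18 20 14 19 16 17 11
swap(3,9) ⇒ 6 7 4 11 20 14 19 16 17 18; return 3

6 7 4 11 20 14 19 16 17 18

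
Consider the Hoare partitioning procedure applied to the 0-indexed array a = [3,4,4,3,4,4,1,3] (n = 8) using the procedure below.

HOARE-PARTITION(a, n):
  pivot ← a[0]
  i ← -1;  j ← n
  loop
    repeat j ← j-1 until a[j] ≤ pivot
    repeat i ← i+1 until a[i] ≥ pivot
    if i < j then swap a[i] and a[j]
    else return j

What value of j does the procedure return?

pivot = a[0] = 3; i = -1, j = 8
j→7 (a[7]=3≤3), i→0 (a[0]=3≥3); i<j, swap → [3,4,4,3,4,4,1,3]
j→6 (a[6]=1≤3), i→1 (a[1]=4≥3); i<j, swap → [3,1,4,3,4,4,4,3]
j→3 (a[3]=3≤3), i→2 (a[2]=4≥3); i<j, swap → [3,1,3,4,4,4,4,3]
j→2, i→3; i≥j, return j=2. a = [3,1,3,4,4,4,4,3]

2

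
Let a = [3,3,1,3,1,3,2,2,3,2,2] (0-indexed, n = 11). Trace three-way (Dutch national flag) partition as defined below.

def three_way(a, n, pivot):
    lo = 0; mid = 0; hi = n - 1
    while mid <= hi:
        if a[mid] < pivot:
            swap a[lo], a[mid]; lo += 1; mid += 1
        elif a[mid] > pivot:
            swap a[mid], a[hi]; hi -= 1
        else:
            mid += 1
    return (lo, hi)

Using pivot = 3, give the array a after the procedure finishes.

[1,1,2,2,2,2,3,3,3,3,3]

lo=0 mid=0 hi=10
3=3: mid=1
3=3: mid=2
1<3: swap(0,2), lo=1 mid=3 ⇒ [1,3,3,3,1,3,2,2,3,2,2]
3=3: mid=4
1<3: swap(1,4), lo=2 mid=5 ⇒ [1,1,3,3,3,3,2,2,3,2,2]
3=3: mid=6
2<3: swap(2,6), lo=3 mid=7 ⇒ [1,1,2,3,3,3,3,2,3,2,2]
2<3: swap(3,7), lo=4 mid=8 ⇒ [1,1,2,2,3,3,3,3,3,2,2]
3=3: mid=9
2<3: swap(4,9), lo=5 mid=10 ⇒ [1,1,2,2,2,3,3,3,3,3,2]
2<3: swap(5,10), lo=6 mid=11 ⇒ [1,1,2,2,2,2,3,3,3,3,3]
done. lo=6 hi=10; a=[1,1,2,2,2,2,3,3,3,3,3]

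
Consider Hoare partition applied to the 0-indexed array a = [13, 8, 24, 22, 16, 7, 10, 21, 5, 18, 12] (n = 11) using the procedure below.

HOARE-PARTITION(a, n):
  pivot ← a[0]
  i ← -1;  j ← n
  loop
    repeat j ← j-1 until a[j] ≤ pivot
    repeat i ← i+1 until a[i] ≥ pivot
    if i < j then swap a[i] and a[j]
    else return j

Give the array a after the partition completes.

pivot=13
j stops at 10 (12), i stops at 0 (13); swap ⇒ [12, 8, 24, 22, 16, 7, 10, 21, 5, 18, 13]
j stops at 8 (5), i stops at 2 (24); swap ⇒ [12, 8, 5, 22, 16, 7, 10, 21, 24, 18, 13]
j stops at 6 (10), i stops at 3 (22); swap ⇒ [12, 8, 5, 10, 16, 7, 22, 21, 24, 18, 13]
j stops at 5 (7), i stops at 4 (16); swap ⇒ [12, 8, 5, 10, 7, 16, 22, 21, 24, 18, 13]
j stops at 4, i stops at 5; i≥j ⇒ return 4. a=[12, 8, 5, 10, 7, 16, 22, 21, 24, 18, 13]

[12, 8, 5, 10, 7, 16, 22, 21, 24, 18, 13]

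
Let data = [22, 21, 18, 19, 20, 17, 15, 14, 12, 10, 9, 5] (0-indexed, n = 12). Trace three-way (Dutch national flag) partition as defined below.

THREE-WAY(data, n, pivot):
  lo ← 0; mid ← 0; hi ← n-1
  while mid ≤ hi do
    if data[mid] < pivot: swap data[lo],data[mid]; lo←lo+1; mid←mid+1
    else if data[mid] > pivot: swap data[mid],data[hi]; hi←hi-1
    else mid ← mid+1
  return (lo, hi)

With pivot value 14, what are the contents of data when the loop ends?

[5, 9, 10, 12, 14, 15, 17, 20, 19, 18, 21, 22]

pivot = 14; lo=0, mid=0, hi=11
data[mid]=22>14: swap data[0],data[11]; hi=10 → [5, 21, 18, 19, 20, 17, 15, 14, 12, 10, 9, 22]
data[mid]=5<14: swap data[0],data[0]; lo=1,mid=1 → [5, 21, 18, 19, 20, 17, 15, 14, 12, 10, 9, 22]
data[mid]=21>14: swap data[1],data[10]; hi=9 → [5, 9, 18, 19, 20, 17, 15, 14, 12, 10, 21, 22]
data[mid]=9<14: swap data[1],data[1]; lo=2,mid=2 → [5, 9, 18, 19, 20, 17, 15, 14, 12, 10, 21, 22]
data[mid]=18>14: swap data[2],data[9]; hi=8 → [5, 9, 10, 19, 20, 17, 15, 14, 12, 18, 21, 22]
data[mid]=10<14: swap data[2],data[2]; lo=3,mid=3 → [5, 9, 10, 19, 20, 17, 15, 14, 12, 18, 21, 22]
data[mid]=19>14: swap data[3],data[8]; hi=7 → [5, 9, 10, 12, 20, 17, 15, 14, 19, 18, 21, 22]
data[mid]=12<14: swap data[3],data[3]; lo=4,mid=4 → [5, 9, 10, 12, 20, 17, 15, 14, 19, 18, 21, 22]
data[mid]=20>14: swap data[4],data[7]; hi=6 → [5, 9, 10, 12, 14, 17, 15, 20, 19, 18, 21, 22]
data[mid]=14=14: mid=5
data[mid]=17>14: swap data[5],data[6]; hi=5 → [5, 9, 10, 12, 14, 15, 17, 20, 19, 18, 21, 22]
data[mid]=15>14: swap data[5],data[5]; hi=4 → [5, 9, 10, 12, 14, 15, 17, 20, 19, 18, 21, 22]
end: lo=4, hi=4; data = [5, 9, 10, 12, 14, 15, 17, 20, 19, 18, 21, 22]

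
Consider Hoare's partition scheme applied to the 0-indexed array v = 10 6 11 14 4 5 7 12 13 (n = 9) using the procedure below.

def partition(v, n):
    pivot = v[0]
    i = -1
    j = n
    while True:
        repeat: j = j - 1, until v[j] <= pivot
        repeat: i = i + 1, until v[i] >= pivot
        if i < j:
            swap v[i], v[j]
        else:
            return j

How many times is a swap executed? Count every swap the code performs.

pivot = v[0] = 10; i = -1, j = 9
j→6 (v[6]=7≤10), i→0 (v[0]=10≥10); i<j, swap → 7 6 11 14 4 5 10 12 13
j→5 (v[5]=5≤10), i→2 (v[2]=11≥10); i<j, swap → 7 6 5 14 4 11 10 12 13
j→4 (v[4]=4≤10), i→3 (v[3]=14≥10); i<j, swap → 7 6 5 4 14 11 10 12 13
j→3, i→4; i≥j, return j=3. v = 7 6 5 4 14 11 10 12 13

3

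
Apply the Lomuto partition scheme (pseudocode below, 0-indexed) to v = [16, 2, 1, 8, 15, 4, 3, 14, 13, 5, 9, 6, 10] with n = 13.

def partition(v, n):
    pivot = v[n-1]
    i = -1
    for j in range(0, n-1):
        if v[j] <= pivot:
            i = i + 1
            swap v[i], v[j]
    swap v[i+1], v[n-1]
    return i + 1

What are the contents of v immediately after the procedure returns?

[2, 1, 8, 4, 3, 5, 9, 6, 10, 16, 15, 14, 13]

pivot = v[12] = 10; i = -1
j=0: v[0]=16 > 10 → no swap
j=1: v[1]=2 ≤ 10 → i=0, swap v[0],v[1] → [2, 16, 1, 8, 15, 4, 3, 14, 13, 5, 9, 6, 10]
j=2: v[2]=1 ≤ 10 → i=1, swap v[1],v[2] → [2, 1, 16, 8, 15, 4, 3, 14, 13, 5, 9, 6, 10]
j=3: v[3]=8 ≤ 10 → i=2, swap v[2],v[3] → [2, 1, 8, 16, 15, 4, 3, 14, 13, 5, 9, 6, 10]
j=4: v[4]=15 > 10 → no swap
j=5: v[5]=4 ≤ 10 → i=3, swap v[3],v[5] → [2, 1, 8, 4, 15, 16, 3, 14, 13, 5, 9, 6, 10]
j=6: v[6]=3 ≤ 10 → i=4, swap v[4],v[6] → [2, 1, 8, 4, 3, 16, 15, 14, 13, 5, 9, 6, 10]
j=7: v[7]=14 > 10 → no swap
j=8: v[8]=13 > 10 → no swap
j=9: v[9]=5 ≤ 10 → i=5, swap v[5],v[9] → [2, 1, 8, 4, 3, 5, 15, 14, 13, 16, 9, 6, 10]
j=10: v[10]=9 ≤ 10 → i=6, swap v[6],v[10] → [2, 1, 8, 4, 3, 5, 9, 14, 13, 16, 15, 6, 10]
j=11: v[11]=6 ≤ 10 → i=7, swap v[7],v[11] → [2, 1, 8, 4, 3, 5, 9, 6, 13, 16, 15, 14, 10]
final swap v[8],v[12] → [2, 1, 8, 4, 3, 5, 9, 6, 10, 16, 15, 14, 13]; return 8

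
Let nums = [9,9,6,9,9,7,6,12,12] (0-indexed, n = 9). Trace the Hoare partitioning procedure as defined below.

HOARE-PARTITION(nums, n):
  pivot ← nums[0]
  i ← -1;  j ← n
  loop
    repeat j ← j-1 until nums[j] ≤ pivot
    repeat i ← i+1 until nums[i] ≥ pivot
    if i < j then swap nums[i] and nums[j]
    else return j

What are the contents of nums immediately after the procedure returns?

pivot=9
j stops at 6 (6), i stops at 0 (9); swap ⇒ [6,9,6,9,9,7,9,12,12]
j stops at 5 (7), i stops at 1 (9); swap ⇒ [6,7,6,9,9,9,9,12,12]
j stops at 4 (9), i stops at 3 (9); swap ⇒ [6,7,6,9,9,9,9,12,12]
j stops at 3, i stops at 4; i≥j ⇒ return 3. nums=[6,7,6,9,9,9,9,12,12]

[6,7,6,9,9,9,9,12,12]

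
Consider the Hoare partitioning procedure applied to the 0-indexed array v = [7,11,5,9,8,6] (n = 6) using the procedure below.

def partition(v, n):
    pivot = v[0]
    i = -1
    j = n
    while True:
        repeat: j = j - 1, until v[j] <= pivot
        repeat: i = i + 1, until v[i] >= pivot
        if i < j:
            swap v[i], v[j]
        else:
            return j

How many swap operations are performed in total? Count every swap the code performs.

pivot = v[0] = 7; i = -1, j = 6
j→5 (v[5]=6≤7), i→0 (v[0]=7≥7); i<j, swap → [6,11,5,9,8,7]
j→2 (v[2]=5≤7), i→1 (v[1]=11≥7); i<j, swap → [6,5,11,9,8,7]
j→1, i→2; i≥j, return j=1. v = [6,5,11,9,8,7]

2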